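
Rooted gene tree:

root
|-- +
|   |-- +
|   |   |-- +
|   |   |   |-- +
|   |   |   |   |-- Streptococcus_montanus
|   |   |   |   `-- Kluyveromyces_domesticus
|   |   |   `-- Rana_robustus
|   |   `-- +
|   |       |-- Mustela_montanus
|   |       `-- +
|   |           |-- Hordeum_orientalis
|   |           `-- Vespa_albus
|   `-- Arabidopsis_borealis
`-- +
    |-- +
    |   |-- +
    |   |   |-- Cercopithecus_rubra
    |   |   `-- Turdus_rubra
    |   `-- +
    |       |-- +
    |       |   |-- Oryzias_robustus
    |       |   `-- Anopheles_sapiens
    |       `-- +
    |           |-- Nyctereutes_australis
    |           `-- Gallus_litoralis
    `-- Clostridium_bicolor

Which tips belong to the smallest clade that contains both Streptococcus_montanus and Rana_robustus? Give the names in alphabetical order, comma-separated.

Kluyveromyces_domesticus, Rana_robustus, Streptococcus_montanus

Tracing Streptococcus_montanus: it sits inside (Streptococcus_montanus,Kluyveromyces_domesticus).
Tracing Rana_robustus: it sits inside ((Streptococcus_montanus,Kluyveromyces_domesticus),Rana_robustus).
The smallest clade enclosing both is ((Streptococcus_montanus,Kluyveromyces_domesticus),Rana_robustus); the answer is its 3 terminal taxa in alphabetical order.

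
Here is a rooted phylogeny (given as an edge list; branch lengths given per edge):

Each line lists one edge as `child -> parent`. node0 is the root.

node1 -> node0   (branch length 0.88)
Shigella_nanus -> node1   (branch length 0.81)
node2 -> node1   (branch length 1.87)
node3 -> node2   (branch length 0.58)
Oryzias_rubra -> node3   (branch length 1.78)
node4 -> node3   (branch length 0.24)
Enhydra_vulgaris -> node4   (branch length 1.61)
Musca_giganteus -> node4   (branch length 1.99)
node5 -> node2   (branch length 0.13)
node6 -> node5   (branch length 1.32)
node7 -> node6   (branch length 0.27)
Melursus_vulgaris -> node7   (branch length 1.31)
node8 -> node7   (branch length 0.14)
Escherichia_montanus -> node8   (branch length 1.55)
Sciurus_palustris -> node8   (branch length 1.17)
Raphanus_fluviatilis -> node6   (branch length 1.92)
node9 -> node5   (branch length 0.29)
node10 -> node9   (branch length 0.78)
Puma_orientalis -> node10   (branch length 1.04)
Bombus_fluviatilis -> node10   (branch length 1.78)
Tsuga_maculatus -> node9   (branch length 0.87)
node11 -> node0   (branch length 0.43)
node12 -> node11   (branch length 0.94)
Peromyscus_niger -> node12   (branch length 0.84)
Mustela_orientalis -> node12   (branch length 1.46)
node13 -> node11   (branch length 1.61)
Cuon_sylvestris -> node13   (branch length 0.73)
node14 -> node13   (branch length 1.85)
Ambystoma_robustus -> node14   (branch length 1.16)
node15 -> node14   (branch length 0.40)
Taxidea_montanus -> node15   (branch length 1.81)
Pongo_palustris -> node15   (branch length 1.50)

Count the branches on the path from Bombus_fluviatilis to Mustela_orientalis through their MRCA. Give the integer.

The MRCA of Bombus_fluviatilis and Mustela_orientalis is the root of the tree.
From Bombus_fluviatilis up to that node: 6 branches. From Mustela_orientalis up to the same node: 3 branches. Total: 6 + 3 = 9.

9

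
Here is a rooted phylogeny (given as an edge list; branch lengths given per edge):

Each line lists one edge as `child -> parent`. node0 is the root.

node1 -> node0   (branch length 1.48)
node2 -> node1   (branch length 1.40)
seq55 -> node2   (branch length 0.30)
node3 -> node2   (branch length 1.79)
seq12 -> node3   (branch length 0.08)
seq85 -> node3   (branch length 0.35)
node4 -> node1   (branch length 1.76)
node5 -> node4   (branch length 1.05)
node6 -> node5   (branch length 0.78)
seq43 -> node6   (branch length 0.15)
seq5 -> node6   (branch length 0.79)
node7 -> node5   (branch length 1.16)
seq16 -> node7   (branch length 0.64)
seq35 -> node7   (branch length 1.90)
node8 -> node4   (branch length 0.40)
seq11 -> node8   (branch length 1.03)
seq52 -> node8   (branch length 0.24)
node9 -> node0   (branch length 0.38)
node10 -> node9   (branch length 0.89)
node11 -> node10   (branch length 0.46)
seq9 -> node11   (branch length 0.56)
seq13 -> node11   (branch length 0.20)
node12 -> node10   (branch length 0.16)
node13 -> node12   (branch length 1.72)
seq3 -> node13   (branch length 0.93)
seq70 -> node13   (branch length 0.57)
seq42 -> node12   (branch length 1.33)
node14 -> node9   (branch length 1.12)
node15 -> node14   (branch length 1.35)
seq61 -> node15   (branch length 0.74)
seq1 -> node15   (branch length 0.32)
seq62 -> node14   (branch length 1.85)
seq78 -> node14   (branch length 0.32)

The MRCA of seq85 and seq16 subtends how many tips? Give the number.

9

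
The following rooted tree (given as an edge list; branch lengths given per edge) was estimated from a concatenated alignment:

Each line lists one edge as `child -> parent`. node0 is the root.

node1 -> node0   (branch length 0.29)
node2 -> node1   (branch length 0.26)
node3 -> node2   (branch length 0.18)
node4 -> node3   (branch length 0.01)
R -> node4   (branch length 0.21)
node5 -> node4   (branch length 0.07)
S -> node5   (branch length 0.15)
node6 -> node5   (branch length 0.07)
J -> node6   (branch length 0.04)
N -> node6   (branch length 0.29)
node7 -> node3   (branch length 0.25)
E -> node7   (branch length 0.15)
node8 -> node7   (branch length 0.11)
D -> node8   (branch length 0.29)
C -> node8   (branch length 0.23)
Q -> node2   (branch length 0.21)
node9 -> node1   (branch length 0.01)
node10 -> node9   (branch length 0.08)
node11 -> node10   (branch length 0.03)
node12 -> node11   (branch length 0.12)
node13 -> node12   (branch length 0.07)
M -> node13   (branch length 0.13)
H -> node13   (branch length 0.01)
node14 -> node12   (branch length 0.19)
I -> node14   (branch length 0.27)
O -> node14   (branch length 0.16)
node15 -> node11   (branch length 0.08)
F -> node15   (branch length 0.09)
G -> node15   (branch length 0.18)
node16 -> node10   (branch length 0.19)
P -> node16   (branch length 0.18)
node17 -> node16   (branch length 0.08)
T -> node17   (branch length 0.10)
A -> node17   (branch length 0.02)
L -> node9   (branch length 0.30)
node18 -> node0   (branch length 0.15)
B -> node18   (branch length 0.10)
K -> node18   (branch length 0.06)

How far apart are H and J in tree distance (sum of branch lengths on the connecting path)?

0.95

The path runs H → … → MRCA → … → J; the MRCA is the node subtending ((((R,(S,(J,N))),(E,(D,C))),Q),(((((M,H),(I,O)),(F,G)),(P,(T,A))),L)).
Branch lengths along that path: 0.01 + 0.07 + 0.12 + 0.03 + 0.08 + 0.01 + 0.26 + 0.18 + 0.01 + 0.07 + 0.07 + 0.04 = 0.95.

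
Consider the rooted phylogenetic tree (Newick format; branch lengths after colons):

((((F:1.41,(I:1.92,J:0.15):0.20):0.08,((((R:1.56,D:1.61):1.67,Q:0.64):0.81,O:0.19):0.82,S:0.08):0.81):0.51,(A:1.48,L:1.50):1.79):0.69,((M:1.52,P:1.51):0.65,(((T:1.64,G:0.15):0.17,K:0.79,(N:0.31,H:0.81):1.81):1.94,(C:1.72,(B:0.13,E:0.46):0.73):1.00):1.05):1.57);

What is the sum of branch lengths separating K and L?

9.33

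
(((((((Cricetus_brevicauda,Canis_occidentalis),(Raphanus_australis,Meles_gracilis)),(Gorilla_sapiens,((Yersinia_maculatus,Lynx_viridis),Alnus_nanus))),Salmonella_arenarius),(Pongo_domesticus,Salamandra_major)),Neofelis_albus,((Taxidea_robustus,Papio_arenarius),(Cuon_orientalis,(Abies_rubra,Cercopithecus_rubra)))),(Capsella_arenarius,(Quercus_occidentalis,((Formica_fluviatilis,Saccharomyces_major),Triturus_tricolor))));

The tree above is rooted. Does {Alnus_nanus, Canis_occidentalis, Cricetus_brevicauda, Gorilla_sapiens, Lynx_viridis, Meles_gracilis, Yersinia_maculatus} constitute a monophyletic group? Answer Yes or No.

No

The MRCA of the listed taxa subtends (((Cricetus_brevicauda,Canis_occidentalis),(Raphanus_australis,Meles_gracilis)),(Gorilla_sapiens,((Yersinia_maculatus,Lynx_viridis),Alnus_nanus))).
That clade also contains Raphanus_australis, which is not in the proposed group, so the group is not monophyletic.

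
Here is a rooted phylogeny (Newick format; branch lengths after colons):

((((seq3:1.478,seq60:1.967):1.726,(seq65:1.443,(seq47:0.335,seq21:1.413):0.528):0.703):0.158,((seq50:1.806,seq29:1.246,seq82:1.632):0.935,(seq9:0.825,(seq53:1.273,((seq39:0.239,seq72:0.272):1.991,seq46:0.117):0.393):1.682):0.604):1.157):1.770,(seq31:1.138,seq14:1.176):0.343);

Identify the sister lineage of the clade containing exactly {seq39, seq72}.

The clade containing exactly {seq39, seq72} attaches to the tree at the node subtending ((seq39,seq72),seq46).
The other lineage descending from that same node — the sister group — is the single tip seq46.

seq46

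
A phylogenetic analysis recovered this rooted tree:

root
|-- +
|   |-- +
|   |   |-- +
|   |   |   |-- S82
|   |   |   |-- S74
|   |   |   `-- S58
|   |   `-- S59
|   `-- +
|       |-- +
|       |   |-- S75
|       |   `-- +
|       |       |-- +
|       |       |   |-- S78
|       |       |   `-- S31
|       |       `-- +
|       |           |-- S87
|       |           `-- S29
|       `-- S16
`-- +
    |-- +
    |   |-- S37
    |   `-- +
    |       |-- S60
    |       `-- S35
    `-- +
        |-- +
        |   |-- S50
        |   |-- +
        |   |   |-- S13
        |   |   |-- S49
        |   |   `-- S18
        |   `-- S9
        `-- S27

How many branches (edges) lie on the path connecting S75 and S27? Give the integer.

The MRCA of S75 and S27 is the root of the tree.
From S75 up to that node: 4 branches. From S27 up to the same node: 3 branches. Total: 4 + 3 = 7.

7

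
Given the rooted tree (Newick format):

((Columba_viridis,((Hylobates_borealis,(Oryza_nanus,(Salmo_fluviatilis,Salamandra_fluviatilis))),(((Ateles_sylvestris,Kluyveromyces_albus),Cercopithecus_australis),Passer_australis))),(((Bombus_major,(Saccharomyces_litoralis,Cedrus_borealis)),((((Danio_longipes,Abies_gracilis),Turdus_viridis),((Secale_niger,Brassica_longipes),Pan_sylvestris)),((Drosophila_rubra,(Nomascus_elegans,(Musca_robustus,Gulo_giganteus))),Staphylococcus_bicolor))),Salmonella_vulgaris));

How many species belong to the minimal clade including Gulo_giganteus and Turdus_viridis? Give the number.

11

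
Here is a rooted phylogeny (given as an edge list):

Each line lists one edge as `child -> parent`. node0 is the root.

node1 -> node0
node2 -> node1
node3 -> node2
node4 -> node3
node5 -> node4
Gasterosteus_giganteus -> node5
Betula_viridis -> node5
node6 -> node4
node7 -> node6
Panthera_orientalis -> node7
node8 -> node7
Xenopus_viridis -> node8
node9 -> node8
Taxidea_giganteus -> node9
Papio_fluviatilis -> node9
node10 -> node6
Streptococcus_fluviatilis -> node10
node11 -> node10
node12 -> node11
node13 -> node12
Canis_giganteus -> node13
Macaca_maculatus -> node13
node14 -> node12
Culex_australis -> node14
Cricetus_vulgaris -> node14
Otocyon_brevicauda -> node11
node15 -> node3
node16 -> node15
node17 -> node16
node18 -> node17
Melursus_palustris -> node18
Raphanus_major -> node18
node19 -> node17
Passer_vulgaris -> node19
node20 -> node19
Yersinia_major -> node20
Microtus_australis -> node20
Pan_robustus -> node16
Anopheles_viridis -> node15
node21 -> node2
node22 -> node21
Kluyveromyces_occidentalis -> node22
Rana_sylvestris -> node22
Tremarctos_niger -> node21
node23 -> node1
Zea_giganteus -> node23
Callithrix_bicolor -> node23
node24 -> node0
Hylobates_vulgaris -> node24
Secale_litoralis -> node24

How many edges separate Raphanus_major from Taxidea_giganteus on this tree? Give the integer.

11

The MRCA of Raphanus_major and Taxidea_giganteus is the node subtending (((Gasterosteus_giganteus,Betula_viridis),((Panthera_orientalis,(Xenopus_viridis,(Taxidea_giganteus,Papio_fluviatilis))),(Streptococcus_fluviatilis,(((Canis_giganteus,Macaca_maculatus),(Culex_australis,Cricetus_vulgaris)),Otocyon_brevicauda)))),((((Melursus_palustris,Raphanus_major),(Passer_vulgaris,(Yersinia_major,Microtus_australis))),Pan_robustus),Anopheles_viridis)).
From Raphanus_major up to that node: 5 branches. From Taxidea_giganteus up to the same node: 6 branches. Total: 5 + 6 = 11.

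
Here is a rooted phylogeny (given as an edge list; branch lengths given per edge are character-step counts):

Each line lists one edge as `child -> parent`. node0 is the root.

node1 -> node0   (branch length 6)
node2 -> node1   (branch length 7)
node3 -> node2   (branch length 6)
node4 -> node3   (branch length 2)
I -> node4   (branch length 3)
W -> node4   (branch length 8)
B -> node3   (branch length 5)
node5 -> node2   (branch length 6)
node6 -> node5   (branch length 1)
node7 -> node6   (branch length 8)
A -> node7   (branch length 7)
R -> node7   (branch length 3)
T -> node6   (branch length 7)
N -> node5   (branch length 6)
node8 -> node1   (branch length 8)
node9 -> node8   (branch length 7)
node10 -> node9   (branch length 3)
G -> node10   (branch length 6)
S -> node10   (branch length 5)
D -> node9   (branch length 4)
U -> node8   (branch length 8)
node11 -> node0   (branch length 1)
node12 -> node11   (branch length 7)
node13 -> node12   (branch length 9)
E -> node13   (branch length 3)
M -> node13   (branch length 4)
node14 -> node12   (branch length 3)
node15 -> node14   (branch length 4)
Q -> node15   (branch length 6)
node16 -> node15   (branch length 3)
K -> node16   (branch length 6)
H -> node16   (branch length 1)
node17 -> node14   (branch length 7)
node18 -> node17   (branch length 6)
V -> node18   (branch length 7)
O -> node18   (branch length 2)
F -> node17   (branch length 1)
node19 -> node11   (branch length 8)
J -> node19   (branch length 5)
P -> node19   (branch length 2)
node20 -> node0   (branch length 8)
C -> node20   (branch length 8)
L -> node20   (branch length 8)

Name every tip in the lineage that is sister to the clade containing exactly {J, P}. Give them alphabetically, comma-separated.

The clade containing exactly {J, P} attaches to the tree at the node subtending (((E,M),((Q,(K,H)),((V,O),F))),(J,P)).
The other lineage descending from that same node — the sister group — is ((E,M),((Q,(K,H)),((V,O),F))); its 8 tips in alphabetical order are the answer.

E, F, H, K, M, O, Q, V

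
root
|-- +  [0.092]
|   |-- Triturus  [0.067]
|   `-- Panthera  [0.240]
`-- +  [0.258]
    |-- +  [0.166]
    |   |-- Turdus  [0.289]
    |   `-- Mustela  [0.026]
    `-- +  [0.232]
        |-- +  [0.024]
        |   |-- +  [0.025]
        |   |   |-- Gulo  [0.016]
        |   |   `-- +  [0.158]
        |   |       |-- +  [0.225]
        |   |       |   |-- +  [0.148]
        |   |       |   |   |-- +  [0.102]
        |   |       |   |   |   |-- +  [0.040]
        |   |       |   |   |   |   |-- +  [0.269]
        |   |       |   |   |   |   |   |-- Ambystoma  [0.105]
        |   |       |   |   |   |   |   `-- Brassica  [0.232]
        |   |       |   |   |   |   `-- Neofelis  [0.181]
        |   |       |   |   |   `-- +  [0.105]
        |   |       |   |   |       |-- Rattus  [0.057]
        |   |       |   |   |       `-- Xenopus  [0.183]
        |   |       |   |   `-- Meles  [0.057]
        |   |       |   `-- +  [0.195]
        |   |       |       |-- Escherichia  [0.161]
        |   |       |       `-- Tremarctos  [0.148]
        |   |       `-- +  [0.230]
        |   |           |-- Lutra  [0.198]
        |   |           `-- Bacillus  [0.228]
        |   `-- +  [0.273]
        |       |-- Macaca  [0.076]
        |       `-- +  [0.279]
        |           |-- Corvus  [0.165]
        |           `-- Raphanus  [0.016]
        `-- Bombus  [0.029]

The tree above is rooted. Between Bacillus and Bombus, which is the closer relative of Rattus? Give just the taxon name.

Bacillus

The MRCA of Rattus and Bacillus subtends ((((((Ambystoma,Brassica),Neofelis),(Rattus,Xenopus)),Meles),(Escherichia,Tremarctos)),(Lutra,Bacillus)) (10 taxa).
The MRCA of Rattus and Bombus subtends (((Gulo,((((((Ambystoma,Brassica),Neofelis),(Rattus,Xenopus)),Meles),(Escherichia,Tremarctos)),(Lutra,Bacillus))),(Macaca,(Corvus,Raphanus))),Bombus) (15 taxa).
The first is nested inside the second, so Rattus shares a more recent common ancestor with Bacillus.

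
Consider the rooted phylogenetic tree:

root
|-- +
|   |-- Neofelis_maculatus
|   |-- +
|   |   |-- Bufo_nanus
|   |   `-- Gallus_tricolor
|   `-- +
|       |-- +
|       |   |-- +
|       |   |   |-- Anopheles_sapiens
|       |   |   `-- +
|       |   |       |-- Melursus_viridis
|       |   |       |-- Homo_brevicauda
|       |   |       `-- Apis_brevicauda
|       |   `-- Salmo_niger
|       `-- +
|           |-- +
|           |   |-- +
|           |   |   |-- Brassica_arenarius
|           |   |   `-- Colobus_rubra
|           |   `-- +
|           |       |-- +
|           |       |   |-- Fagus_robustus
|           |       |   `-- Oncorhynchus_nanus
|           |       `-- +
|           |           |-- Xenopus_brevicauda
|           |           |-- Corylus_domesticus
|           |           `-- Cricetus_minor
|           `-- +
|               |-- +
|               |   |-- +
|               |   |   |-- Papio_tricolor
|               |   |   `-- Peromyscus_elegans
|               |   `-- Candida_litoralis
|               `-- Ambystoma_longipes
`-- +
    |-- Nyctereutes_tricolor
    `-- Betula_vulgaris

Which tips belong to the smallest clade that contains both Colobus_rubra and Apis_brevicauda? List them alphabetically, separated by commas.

Ambystoma_longipes, Anopheles_sapiens, Apis_brevicauda, Brassica_arenarius, Candida_litoralis, Colobus_rubra, Corylus_domesticus, Cricetus_minor, Fagus_robustus, Homo_brevicauda, Melursus_viridis, Oncorhynchus_nanus, Papio_tricolor, Peromyscus_elegans, Salmo_niger, Xenopus_brevicauda

Tracing Colobus_rubra: it sits inside (Brassica_arenarius,Colobus_rubra).
Tracing Apis_brevicauda: it sits inside (Melursus_viridis,Homo_brevicauda,Apis_brevicauda).
The smallest clade enclosing both is (((Anopheles_sapiens,(Melursus_viridis,Homo_brevicauda,Apis_brevicauda)),Salmo_niger),(((Brassica_arenarius,Colobus_rubra),((Fagus_robustus,Oncorhynchus_nanus),(Xenopus_brevicauda,Corylus_domesticus,Cricetus_minor))),(((Papio_tricolor,Peromyscus_elegans),Candida_litoralis),Ambystoma_longipes))); the answer is its 16 terminal taxa in alphabetical order.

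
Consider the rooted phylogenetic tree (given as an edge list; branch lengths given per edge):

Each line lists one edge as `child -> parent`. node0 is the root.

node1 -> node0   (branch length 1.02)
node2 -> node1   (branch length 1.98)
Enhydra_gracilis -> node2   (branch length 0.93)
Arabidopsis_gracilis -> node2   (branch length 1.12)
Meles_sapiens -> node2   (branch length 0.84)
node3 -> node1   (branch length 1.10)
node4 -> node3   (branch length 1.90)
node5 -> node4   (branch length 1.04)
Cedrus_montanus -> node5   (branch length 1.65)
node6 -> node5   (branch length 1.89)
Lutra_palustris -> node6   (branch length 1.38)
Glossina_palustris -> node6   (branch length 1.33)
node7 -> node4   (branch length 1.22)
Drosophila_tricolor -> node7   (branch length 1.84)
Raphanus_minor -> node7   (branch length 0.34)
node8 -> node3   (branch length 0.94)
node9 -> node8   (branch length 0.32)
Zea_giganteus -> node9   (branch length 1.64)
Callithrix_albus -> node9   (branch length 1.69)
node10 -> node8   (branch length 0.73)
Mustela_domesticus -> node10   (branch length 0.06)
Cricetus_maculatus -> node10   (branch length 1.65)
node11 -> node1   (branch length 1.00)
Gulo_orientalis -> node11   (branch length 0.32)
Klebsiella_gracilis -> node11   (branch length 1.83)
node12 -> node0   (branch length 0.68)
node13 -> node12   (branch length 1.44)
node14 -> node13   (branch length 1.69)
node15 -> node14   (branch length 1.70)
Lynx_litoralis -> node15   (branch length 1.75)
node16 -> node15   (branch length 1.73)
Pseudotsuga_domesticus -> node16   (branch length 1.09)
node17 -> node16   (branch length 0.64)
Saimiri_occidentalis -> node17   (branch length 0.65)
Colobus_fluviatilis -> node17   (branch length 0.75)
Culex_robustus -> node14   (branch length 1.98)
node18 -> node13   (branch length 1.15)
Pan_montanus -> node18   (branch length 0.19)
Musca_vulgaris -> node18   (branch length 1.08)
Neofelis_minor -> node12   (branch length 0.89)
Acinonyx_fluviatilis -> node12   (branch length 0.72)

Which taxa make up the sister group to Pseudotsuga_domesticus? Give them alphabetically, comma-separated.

Colobus_fluviatilis, Saimiri_occidentalis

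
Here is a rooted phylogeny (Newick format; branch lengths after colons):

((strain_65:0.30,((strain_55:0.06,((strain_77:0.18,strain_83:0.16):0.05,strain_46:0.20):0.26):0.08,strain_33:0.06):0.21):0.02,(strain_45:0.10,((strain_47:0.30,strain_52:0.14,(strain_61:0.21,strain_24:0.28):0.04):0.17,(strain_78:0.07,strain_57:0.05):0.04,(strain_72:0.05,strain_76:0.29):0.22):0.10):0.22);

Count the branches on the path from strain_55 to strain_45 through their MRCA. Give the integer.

The MRCA of strain_55 and strain_45 is the root of the tree.
From strain_55 up to that node: 4 branches. From strain_45 up to the same node: 2 branches. Total: 4 + 2 = 6.

6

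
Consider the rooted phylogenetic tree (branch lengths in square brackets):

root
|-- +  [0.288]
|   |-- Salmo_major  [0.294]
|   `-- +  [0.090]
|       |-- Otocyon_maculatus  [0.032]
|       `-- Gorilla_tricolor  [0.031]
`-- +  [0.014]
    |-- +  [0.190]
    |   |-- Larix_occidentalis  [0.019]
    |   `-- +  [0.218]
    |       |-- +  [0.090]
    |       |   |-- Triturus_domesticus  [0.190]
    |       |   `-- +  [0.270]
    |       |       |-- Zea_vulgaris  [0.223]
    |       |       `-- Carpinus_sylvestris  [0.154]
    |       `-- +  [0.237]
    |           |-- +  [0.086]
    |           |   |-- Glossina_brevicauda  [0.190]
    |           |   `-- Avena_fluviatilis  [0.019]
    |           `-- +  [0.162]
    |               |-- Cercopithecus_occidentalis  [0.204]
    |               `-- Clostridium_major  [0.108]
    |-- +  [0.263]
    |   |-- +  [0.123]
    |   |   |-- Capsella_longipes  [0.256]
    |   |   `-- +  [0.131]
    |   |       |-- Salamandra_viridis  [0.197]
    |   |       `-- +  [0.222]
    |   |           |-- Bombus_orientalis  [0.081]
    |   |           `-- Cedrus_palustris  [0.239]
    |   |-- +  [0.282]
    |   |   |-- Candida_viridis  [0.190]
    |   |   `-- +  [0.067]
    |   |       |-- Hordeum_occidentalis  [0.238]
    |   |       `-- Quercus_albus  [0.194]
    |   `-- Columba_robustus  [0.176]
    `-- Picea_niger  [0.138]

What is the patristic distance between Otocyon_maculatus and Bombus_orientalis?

The path runs Otocyon_maculatus → … → MRCA → … → Bombus_orientalis; the MRCA is the root of the tree.
Branch lengths along that path: 0.032 + 0.090 + 0.288 + 0.014 + 0.263 + 0.123 + 0.131 + 0.222 + 0.081 = 1.244.

1.244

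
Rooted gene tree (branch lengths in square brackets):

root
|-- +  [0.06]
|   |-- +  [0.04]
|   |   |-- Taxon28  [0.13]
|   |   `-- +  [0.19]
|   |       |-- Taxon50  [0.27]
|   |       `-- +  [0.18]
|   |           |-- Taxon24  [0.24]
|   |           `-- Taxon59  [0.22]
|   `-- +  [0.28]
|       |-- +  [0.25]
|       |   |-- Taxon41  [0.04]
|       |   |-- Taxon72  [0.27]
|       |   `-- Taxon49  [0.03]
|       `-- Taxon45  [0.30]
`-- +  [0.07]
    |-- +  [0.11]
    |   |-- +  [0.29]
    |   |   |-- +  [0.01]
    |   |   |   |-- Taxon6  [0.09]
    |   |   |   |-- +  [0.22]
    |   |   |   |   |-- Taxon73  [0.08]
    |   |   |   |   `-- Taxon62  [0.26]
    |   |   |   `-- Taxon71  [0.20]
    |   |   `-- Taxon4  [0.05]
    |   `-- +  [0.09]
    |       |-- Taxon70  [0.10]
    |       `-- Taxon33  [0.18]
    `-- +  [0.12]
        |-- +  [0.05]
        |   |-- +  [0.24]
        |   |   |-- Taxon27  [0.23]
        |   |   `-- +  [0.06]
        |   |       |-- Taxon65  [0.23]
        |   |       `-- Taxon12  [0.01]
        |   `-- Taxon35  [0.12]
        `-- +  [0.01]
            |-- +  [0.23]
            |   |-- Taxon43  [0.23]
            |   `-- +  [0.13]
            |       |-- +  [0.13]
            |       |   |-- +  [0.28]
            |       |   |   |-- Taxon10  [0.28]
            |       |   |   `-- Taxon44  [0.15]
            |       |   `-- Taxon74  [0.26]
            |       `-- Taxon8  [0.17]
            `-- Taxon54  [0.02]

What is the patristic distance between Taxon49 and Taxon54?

The path runs Taxon49 → … → MRCA → … → Taxon54; the MRCA is the root of the tree.
Branch lengths along that path: 0.03 + 0.25 + 0.28 + 0.06 + 0.07 + 0.12 + 0.01 + 0.02 = 0.84.

0.84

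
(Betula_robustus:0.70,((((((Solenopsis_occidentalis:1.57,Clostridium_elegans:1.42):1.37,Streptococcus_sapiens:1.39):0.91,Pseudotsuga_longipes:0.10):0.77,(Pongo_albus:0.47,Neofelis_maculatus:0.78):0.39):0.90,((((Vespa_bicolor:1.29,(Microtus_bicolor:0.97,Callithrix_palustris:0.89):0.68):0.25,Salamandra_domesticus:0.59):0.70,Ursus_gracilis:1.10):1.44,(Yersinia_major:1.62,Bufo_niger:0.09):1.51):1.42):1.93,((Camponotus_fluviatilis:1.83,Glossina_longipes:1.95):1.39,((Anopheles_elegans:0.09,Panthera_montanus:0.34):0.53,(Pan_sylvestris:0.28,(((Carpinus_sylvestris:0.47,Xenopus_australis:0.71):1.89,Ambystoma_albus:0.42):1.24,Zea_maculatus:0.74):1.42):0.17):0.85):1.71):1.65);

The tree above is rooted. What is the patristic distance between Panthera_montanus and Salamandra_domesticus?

The path runs Panthera_montanus → … → MRCA → … → Salamandra_domesticus; the MRCA is the node subtending ((((((Solenopsis_occidentalis,Clostridium_elegans),Streptococcus_sapiens),Pseudotsuga_longipes),(Pongo_albus,Neofelis_maculatus)),((((Vespa_bicolor,(Microtus_bicolor,Callithrix_palustris)),Salamandra_domesticus),Ursus_gracilis),(Yersinia_major,Bufo_niger))),((Camponotus_fluviatilis,Glossina_longipes),((Anopheles_elegans,Panthera_montanus),(Pan_sylvestris,(((Carpinus_sylvestris,Xenopus_australis),Ambystoma_albus),Zea_maculatus))))).
Branch lengths along that path: 0.34 + 0.53 + 0.85 + 1.71 + 1.93 + 1.42 + 1.44 + 0.70 + 0.59 = 9.51.

9.51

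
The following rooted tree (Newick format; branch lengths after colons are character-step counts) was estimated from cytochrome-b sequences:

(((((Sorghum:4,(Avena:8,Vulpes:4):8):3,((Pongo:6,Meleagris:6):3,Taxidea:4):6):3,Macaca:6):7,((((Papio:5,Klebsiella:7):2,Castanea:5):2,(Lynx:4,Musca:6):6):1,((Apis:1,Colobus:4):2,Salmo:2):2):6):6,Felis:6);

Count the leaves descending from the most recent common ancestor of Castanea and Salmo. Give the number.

The MRCA of Castanea and Salmo is the node subtending ((((Papio,Klebsiella),Castanea),(Lynx,Musca)),((Apis,Colobus),Salmo)).
That clade contains 8 terminal taxa: Apis, Castanea, Colobus, Klebsiella, Lynx, Musca, Papio, Salmo.

8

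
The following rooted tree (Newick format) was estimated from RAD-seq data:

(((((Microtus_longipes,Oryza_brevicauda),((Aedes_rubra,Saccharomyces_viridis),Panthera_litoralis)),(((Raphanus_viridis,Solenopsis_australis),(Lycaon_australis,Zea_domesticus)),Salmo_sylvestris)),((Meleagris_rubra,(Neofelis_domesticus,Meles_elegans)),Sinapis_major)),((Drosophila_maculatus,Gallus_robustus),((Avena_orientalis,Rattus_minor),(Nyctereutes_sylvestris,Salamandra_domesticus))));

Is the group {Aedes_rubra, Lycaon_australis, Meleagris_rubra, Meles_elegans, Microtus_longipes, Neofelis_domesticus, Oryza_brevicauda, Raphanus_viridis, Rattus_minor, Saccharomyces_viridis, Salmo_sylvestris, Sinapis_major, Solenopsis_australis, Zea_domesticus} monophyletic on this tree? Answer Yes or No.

The MRCA of the listed taxa is the root, so the smallest clade containing them is the whole tree.
That clade also contains Avena_orientalis, Drosophila_maculatus, Gallus_robustus, Nyctereutes_sylvestris, Panthera_litoralis, Salamandra_domesticus, which are not in the proposed group, so the group is not monophyletic.

No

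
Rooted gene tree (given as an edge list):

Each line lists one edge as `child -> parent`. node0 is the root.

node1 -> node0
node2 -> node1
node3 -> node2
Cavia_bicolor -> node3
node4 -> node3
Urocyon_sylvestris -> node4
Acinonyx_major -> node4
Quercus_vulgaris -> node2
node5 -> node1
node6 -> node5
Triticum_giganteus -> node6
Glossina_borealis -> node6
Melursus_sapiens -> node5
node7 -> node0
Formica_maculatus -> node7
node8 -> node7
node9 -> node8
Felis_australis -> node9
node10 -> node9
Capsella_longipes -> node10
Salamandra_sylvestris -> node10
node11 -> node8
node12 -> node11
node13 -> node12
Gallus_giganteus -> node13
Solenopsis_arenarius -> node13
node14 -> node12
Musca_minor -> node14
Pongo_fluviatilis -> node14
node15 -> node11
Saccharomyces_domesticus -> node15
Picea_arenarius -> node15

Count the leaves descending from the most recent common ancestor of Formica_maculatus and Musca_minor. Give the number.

10

The MRCA of Formica_maculatus and Musca_minor is the node subtending (Formica_maculatus,((Felis_australis,(Capsella_longipes,Salamandra_sylvestris)),(((Gallus_giganteus,Solenopsis_arenarius),(Musca_minor,Pongo_fluviatilis)),(Saccharomyces_domesticus,Picea_arenarius)))).
That clade contains 10 terminal taxa: Capsella_longipes, Felis_australis, Formica_maculatus, Gallus_giganteus, Musca_minor, Picea_arenarius, Pongo_fluviatilis, Saccharomyces_domesticus, Salamandra_sylvestris, Solenopsis_arenarius.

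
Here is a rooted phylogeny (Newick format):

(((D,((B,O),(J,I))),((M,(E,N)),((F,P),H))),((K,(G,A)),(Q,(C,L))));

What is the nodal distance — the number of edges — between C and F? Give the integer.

The MRCA of C and F is the root of the tree.
From C up to that node: 4 branches. From F up to the same node: 5 branches. Total: 4 + 5 = 9.

9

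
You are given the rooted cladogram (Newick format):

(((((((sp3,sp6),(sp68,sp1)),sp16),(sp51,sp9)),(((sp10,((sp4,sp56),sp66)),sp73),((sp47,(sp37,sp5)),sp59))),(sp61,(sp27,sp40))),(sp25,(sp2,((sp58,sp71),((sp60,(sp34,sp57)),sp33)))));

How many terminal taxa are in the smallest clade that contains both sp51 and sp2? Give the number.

The MRCA of sp51 and sp2 is the root, so the clade is the entire tree.
That clade contains 27 terminal taxa: sp1, sp10, sp16, sp2, sp25, sp27, sp3, sp33, sp34, sp37, sp4, sp40, sp47, sp5, sp51, sp56, sp57, sp58, sp59, sp6, sp60, sp61, sp66, sp68, sp71, sp73, sp9.

27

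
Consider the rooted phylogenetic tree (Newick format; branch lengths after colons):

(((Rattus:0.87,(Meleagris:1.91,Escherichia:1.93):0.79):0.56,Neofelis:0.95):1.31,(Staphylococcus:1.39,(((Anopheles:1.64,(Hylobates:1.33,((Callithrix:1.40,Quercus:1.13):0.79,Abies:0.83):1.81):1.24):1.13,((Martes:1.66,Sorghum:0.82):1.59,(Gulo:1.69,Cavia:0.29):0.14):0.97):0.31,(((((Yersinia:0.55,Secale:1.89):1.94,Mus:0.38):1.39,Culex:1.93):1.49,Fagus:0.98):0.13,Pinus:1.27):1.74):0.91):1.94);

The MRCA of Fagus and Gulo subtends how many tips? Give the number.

The MRCA of Fagus and Gulo is the node subtending (((Anopheles,(Hylobates,((Callithrix,Quercus),Abies))),((Martes,Sorghum),(Gulo,Cavia))),(((((Yersinia,Secale),Mus),Culex),Fagus),Pinus)).
That clade contains 15 terminal taxa: Abies, Anopheles, Callithrix, Cavia, Culex, Fagus, Gulo, Hylobates, Martes, Mus, Pinus, Quercus, Secale, Sorghum, Yersinia.

15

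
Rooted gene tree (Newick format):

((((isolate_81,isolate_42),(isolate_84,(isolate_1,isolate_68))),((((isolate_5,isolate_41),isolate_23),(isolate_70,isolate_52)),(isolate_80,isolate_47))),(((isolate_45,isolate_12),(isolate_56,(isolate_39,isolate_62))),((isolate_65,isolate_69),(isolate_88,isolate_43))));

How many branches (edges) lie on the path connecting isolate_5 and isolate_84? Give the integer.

8

The MRCA of isolate_5 and isolate_84 is the node subtending (((isolate_81,isolate_42),(isolate_84,(isolate_1,isolate_68))),((((isolate_5,isolate_41),isolate_23),(isolate_70,isolate_52)),(isolate_80,isolate_47))).
From isolate_5 up to that node: 5 branches. From isolate_84 up to the same node: 3 branches. Total: 5 + 3 = 8.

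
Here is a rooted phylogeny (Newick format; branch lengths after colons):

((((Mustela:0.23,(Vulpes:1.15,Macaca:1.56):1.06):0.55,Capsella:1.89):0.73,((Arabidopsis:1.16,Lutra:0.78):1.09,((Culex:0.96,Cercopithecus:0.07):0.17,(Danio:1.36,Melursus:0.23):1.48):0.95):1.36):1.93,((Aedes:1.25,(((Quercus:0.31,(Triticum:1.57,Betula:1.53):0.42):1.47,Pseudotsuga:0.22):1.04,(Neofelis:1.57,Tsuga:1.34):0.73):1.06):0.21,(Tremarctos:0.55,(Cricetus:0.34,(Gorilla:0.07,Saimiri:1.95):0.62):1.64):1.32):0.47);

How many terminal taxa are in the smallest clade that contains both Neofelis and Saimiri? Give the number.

The MRCA of Neofelis and Saimiri is the node subtending ((Aedes,(((Quercus,(Triticum,Betula)),Pseudotsuga),(Neofelis,Tsuga))),(Tremarctos,(Cricetus,(Gorilla,Saimiri)))).
That clade contains 11 terminal taxa: Aedes, Betula, Cricetus, Gorilla, Neofelis, Pseudotsuga, Quercus, Saimiri, Tremarctos, Triticum, Tsuga.

11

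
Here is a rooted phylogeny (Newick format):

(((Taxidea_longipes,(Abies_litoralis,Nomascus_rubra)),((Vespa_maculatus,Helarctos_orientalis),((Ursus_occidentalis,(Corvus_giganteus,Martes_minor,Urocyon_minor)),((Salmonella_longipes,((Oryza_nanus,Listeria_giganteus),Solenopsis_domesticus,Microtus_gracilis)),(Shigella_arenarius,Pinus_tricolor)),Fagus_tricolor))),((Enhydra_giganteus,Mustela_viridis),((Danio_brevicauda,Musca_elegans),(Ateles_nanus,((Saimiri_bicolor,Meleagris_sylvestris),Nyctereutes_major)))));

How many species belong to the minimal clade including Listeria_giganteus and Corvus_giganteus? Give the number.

The MRCA of Listeria_giganteus and Corvus_giganteus is the node subtending ((Ursus_occidentalis,(Corvus_giganteus,Martes_minor,Urocyon_minor)),((Salmonella_longipes,((Oryza_nanus,Listeria_giganteus),Solenopsis_domesticus,Microtus_gracilis)),(Shigella_arenarius,Pinus_tricolor)),Fagus_tricolor).
That clade contains 12 terminal taxa: Corvus_giganteus, Fagus_tricolor, Listeria_giganteus, Martes_minor, Microtus_gracilis, Oryza_nanus, Pinus_tricolor, Salmonella_longipes, Shigella_arenarius, Solenopsis_domesticus, Urocyon_minor, Ursus_occidentalis.

12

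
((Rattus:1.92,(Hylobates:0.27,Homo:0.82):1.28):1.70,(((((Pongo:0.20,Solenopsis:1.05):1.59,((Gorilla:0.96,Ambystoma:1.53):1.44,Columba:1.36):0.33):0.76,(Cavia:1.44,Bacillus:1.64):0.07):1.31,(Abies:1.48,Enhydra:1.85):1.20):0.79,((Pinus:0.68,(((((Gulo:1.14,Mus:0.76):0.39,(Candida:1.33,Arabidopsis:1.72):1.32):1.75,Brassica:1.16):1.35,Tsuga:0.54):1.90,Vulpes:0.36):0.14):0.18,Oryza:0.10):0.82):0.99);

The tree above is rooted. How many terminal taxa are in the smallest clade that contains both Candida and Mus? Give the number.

4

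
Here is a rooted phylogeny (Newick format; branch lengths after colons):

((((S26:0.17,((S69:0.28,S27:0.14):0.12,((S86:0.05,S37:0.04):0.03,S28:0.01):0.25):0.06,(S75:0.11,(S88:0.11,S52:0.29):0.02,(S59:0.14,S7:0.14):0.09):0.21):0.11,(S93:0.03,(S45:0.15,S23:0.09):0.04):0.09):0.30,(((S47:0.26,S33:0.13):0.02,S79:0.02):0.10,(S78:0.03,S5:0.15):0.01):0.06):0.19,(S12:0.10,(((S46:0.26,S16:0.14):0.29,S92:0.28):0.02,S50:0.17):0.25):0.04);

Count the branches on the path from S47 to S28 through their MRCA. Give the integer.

9

The MRCA of S47 and S28 is the node subtending (((S26,((S69,S27),((S86,S37),S28)),(S75,(S88,S52),(S59,S7))),(S93,(S45,S23))),(((S47,S33),S79),(S78,S5))).
From S47 up to that node: 4 branches. From S28 up to the same node: 5 branches. Total: 4 + 5 = 9.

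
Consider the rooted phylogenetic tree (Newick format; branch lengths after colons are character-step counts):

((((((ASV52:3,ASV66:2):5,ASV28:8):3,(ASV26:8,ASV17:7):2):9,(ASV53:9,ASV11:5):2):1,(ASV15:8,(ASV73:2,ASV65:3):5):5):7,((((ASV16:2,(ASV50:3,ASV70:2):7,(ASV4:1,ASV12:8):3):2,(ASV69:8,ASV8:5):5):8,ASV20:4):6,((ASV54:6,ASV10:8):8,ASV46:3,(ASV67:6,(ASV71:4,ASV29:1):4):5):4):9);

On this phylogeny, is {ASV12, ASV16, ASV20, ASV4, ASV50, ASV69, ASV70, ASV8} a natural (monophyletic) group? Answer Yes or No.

The most recent common ancestor of these taxa subtends (((ASV16,(ASV50,ASV70),(ASV4,ASV12)),(ASV69,ASV8)),ASV20).
That clade has exactly 8 tips — every listed taxon and nothing else — so the group is monophyletic.

Yes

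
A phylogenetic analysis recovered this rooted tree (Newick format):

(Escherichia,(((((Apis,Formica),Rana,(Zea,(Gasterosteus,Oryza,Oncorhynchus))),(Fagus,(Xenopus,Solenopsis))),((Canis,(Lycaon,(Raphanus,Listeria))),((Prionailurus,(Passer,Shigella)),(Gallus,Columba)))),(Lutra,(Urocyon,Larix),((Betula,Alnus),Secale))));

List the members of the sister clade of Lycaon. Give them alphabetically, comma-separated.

Lycaon attaches to the tree at the node subtending (Lycaon,(Raphanus,Listeria)).
The other lineage descending from that same node — the sister group — is (Raphanus,Listeria); its 2 tips in alphabetical order are the answer.

Listeria, Raphanus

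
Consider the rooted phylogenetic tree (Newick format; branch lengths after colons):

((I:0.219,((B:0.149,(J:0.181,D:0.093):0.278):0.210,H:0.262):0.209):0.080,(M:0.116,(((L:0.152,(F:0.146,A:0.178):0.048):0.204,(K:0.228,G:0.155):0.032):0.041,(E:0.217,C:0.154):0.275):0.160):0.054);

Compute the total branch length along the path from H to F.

1.204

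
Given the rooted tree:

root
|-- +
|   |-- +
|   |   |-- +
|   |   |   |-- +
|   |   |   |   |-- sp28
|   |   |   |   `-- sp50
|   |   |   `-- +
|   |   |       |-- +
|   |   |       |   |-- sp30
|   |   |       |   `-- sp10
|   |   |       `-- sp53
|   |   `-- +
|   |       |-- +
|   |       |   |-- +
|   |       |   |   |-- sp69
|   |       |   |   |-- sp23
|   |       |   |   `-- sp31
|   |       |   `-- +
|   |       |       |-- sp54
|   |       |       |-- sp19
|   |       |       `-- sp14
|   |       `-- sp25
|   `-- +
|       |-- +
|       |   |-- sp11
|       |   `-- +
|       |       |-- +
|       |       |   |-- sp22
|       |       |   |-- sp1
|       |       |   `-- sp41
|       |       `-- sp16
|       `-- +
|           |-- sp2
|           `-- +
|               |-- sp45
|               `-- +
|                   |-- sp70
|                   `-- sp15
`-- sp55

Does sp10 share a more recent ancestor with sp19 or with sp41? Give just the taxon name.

The MRCA of sp10 and sp19 subtends (((sp28,sp50),((sp30,sp10),sp53)),(((sp69,sp23,sp31),(sp54,sp19,sp14)),sp25)) (12 taxa).
The MRCA of sp10 and sp41 subtends ((((sp28,sp50),((sp30,sp10),sp53)),(((sp69,sp23,sp31),(sp54,sp19,sp14)),sp25)),((sp11,((sp22,sp1,sp41),sp16)),(sp2,(sp45,(sp70,sp15))))) (21 taxa).
The first is nested inside the second, so sp10 shares a more recent common ancestor with sp19.

sp19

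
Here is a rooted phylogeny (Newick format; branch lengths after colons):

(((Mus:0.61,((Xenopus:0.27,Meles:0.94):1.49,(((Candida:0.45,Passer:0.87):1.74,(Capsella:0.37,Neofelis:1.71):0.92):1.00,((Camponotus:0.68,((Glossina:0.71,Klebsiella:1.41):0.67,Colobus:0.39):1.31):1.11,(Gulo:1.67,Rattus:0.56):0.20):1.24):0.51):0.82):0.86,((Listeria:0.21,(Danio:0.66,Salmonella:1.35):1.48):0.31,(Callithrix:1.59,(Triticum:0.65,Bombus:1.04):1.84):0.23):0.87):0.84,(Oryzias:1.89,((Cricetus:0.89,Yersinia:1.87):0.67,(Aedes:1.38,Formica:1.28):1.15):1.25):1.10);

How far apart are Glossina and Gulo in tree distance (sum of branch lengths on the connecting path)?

The path runs Glossina → … → MRCA → … → Gulo; the MRCA is the node subtending ((Camponotus,((Glossina,Klebsiella),Colobus)),(Gulo,Rattus)).
Branch lengths along that path: 0.71 + 0.67 + 1.31 + 1.11 + 0.20 + 1.67 = 5.67.

5.67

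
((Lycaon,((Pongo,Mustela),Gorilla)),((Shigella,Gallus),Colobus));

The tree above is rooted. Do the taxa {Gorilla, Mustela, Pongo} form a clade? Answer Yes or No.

Yes

The most recent common ancestor of these taxa subtends ((Pongo,Mustela),Gorilla).
That clade has exactly 3 tips — every listed taxon and nothing else — so the group is monophyletic.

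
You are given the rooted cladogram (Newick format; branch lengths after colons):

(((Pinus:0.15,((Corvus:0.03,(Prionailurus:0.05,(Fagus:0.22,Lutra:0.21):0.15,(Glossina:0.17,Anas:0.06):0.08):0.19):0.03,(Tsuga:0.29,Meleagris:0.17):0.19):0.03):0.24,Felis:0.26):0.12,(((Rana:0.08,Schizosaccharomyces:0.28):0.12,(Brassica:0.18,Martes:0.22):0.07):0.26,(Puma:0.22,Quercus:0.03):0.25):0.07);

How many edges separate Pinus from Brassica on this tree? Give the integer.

7

The MRCA of Pinus and Brassica is the root of the tree.
From Pinus up to that node: 3 branches. From Brassica up to the same node: 4 branches. Total: 3 + 4 = 7.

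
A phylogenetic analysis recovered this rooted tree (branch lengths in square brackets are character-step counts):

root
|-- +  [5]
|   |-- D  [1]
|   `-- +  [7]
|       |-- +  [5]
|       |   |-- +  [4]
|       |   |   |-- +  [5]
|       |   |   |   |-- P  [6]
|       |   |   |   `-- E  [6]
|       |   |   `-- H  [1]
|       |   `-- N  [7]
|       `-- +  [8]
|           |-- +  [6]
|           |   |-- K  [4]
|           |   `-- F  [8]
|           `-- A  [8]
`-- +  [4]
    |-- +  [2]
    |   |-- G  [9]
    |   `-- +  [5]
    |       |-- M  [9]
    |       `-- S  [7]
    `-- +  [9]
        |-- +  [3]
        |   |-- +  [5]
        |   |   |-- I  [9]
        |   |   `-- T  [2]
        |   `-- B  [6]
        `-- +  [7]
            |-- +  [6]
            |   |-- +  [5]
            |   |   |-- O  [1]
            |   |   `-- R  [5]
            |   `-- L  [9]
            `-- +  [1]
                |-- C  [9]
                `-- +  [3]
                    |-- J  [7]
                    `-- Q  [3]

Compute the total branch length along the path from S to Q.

The path runs S → … → MRCA → … → Q; the MRCA is the node subtending ((G,(M,S)),(((I,T),B),(((O,R),L),(C,(J,Q))))).
Branch lengths along that path: 7 + 5 + 2 + 9 + 7 + 1 + 3 + 3 = 37.

37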